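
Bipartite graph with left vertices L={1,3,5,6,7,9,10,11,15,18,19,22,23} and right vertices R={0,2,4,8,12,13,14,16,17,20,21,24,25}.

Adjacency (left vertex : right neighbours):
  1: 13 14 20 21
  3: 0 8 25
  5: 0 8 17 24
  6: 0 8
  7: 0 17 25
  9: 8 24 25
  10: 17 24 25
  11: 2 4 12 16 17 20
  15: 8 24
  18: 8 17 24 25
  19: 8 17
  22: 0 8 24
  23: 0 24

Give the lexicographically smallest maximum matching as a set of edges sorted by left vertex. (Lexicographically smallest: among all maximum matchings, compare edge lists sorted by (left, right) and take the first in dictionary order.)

Lex-smallest maximum matching: {(1,13), (3,0), (5,8), (7,17), (9,24), (10,25), (11,2)}

|M| = 7 (so the lex-smallest maximum matching has 7 edges)
process left vertices in ascending order; for each, take the smallest-labelled available neighbour that still permits 7 edges overall, or leave it unmatched if none does
lex-smallest matching: {1-13, 3-0, 5-8, 7-17, 9-24, 10-25, 11-2}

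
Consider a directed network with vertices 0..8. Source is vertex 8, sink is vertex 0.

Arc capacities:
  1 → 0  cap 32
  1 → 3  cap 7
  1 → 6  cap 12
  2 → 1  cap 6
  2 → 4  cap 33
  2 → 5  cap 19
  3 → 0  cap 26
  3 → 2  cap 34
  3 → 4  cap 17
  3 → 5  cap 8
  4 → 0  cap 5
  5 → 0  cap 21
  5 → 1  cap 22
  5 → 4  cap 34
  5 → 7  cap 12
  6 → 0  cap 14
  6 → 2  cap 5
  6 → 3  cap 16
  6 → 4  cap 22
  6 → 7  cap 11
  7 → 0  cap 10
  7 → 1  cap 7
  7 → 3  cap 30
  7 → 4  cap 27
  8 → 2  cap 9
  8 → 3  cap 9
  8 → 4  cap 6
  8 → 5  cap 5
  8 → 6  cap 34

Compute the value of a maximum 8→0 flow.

augment #1: 8→3→0 bottleneck 9, total now 9
augment #2: 8→4→0 bottleneck 5, total now 14
augment #3: 8→5→0 bottleneck 5, total now 19
augment #4: 8→6→0 bottleneck 14, total now 33
augment #5: 8→2→1→0 bottleneck 6, total now 39
augment #6: 8→2→5→0 bottleneck 3, total now 42
augment #7: 8→6→3→0 bottleneck 16, total now 58
augment #8: 8→6→7→0 bottleneck 4, total now 62

Maximum flow value: 62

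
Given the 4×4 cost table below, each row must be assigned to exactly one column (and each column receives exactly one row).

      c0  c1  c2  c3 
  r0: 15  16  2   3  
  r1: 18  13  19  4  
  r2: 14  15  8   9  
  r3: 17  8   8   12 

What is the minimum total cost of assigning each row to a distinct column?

Minimum assignment cost: 28

optimal assignment: row0→col2 (cost 2), row1→col3 (cost 4), row2→col0 (cost 14), row3→col1 (cost 8)
total = 2 + 4 + 14 + 8 = 28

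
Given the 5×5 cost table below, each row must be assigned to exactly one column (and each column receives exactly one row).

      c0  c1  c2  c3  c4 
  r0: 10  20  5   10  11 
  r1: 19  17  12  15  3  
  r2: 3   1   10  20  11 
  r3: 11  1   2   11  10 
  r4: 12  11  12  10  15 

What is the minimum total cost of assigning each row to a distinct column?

Minimum assignment cost: 22

optimal assignment: row0→col2 (cost 5), row1→col4 (cost 3), row2→col0 (cost 3), row3→col1 (cost 1), row4→col3 (cost 10)
total = 5 + 3 + 3 + 1 + 10 = 22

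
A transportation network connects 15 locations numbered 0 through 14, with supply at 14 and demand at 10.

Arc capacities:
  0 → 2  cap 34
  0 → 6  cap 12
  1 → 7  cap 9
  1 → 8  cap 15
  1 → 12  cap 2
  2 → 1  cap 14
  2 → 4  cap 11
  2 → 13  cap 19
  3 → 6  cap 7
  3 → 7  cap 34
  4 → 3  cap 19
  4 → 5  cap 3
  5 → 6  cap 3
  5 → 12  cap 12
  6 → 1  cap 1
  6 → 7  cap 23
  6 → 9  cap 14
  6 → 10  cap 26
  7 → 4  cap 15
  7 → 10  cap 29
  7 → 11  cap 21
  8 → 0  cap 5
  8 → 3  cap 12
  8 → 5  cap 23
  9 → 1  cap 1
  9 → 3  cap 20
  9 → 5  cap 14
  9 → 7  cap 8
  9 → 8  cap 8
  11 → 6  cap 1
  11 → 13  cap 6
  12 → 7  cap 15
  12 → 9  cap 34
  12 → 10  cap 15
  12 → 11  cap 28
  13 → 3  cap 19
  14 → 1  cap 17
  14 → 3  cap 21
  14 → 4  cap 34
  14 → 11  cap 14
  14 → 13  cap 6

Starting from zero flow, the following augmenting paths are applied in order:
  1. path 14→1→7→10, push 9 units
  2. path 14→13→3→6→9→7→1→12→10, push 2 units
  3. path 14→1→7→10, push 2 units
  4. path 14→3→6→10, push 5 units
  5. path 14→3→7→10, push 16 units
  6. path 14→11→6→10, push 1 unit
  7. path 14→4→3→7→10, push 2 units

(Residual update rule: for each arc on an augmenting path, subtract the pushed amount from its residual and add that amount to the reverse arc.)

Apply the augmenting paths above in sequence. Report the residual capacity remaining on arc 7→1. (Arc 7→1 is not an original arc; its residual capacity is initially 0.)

Residual capacity of (7,1): 9

after path 1 (14→1→7→10, push 9): res(7,1)=9
after path 2 (14→13→3→6→9→7→1→12→10, push 2): res(7,1)=7
after path 3 (14→1→7→10, push 2): res(7,1)=9
after path 4 (14→3→6→10, push 5): res(7,1)=9
after path 5 (14→3→7→10, push 16): res(7,1)=9
after path 6 (14→11→6→10, push 1): res(7,1)=9
after path 7 (14→4→3→7→10, push 2): res(7,1)=9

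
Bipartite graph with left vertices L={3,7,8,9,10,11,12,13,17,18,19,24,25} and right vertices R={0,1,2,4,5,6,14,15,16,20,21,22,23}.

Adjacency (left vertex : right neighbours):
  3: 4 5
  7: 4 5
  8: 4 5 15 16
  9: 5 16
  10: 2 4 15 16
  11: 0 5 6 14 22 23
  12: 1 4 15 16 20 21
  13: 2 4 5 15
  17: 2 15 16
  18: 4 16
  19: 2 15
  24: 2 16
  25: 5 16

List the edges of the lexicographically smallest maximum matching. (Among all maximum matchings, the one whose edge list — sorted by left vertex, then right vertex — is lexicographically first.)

Lex-smallest maximum matching: {(3,4), (7,5), (8,15), (9,16), (10,2), (11,0), (12,1)}

|M| = 7 (so the lex-smallest maximum matching has 7 edges)
process left vertices in ascending order; for each, take the smallest-labelled available neighbour that still permits 7 edges overall, or leave it unmatched if none does
lex-smallest matching: {3-4, 7-5, 8-15, 9-16, 10-2, 11-0, 12-1}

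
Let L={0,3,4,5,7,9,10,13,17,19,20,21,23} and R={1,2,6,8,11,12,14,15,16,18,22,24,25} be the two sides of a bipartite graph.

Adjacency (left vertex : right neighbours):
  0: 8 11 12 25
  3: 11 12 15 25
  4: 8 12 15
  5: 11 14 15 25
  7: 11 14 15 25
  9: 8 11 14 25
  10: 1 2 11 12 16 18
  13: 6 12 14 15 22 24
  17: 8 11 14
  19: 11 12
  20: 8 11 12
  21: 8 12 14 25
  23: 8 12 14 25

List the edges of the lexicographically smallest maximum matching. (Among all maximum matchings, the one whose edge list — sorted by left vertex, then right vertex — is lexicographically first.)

|M| = 8 (so the lex-smallest maximum matching has 8 edges)
process left vertices in ascending order; for each, take the smallest-labelled available neighbour that still permits 8 edges overall, or leave it unmatched if none does
lex-smallest matching: {0-8, 3-11, 4-12, 5-14, 7-15, 9-25, 10-1, 13-6}

Lex-smallest maximum matching: {(0,8), (3,11), (4,12), (5,14), (7,15), (9,25), (10,1), (13,6)}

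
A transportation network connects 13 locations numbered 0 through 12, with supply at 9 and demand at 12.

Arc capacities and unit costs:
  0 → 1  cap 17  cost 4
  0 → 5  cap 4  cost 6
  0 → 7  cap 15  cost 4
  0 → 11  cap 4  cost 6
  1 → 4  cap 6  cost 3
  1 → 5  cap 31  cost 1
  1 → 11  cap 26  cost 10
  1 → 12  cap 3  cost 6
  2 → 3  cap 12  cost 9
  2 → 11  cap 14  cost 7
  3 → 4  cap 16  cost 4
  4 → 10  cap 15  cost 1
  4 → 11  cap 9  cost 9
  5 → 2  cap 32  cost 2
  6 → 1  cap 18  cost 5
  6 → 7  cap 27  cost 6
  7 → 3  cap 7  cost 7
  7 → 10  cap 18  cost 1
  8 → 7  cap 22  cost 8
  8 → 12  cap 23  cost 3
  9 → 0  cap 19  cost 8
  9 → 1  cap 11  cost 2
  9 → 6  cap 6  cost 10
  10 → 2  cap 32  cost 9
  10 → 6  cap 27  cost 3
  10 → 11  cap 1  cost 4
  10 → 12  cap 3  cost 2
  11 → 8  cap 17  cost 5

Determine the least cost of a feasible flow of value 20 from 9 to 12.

shortest-cost path #1: 9→1→12 push 3 @ unit cost 8 (adds 24)
shortest-cost path #2: 9→1→4→10→12 push 3 @ unit cost 8 (adds 24)
shortest-cost path #3: 9→1→4→10→11→8→12 push 1 @ unit cost 18 (adds 18)
shortest-cost path #4: 9→1→11→8→12 push 4 @ unit cost 20 (adds 80)
shortest-cost path #5: 9→0→11→8→12 push 4 @ unit cost 22 (adds 88)
shortest-cost path #6: 9→0→7→10→4→1→11→8→12 push 4 @ unit cost 27 (adds 108)
shortest-cost path #7: 9→0→1→11→8→12 push 1 @ unit cost 30 (adds 30)
total cost = 372

Minimum cost for 20 units: 372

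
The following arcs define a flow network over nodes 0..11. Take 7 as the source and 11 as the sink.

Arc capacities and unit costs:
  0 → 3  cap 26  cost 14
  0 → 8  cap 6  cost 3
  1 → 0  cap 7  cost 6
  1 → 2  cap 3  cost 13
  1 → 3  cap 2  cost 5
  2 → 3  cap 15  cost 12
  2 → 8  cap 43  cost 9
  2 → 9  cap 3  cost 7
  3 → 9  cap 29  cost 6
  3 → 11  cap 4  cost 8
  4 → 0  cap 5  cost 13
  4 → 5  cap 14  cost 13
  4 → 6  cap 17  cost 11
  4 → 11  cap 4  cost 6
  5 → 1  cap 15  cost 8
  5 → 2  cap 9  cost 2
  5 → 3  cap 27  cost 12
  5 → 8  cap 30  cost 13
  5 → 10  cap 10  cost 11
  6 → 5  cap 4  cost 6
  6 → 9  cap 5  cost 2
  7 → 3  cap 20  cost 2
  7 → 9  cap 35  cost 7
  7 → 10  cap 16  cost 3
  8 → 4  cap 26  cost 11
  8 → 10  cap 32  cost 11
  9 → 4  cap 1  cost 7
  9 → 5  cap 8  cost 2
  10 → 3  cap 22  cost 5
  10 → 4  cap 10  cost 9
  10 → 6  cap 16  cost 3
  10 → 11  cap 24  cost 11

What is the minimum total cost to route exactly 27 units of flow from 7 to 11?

shortest-cost path #1: 7→3→11 push 4 @ unit cost 10 (adds 40)
shortest-cost path #2: 7→10→11 push 16 @ unit cost 14 (adds 224)
shortest-cost path #3: 7→9→4→11 push 1 @ unit cost 20 (adds 20)
shortest-cost path #4: 7→9→5→10→11 push 6 @ unit cost 31 (adds 186)
total cost = 470

Minimum cost for 27 units: 470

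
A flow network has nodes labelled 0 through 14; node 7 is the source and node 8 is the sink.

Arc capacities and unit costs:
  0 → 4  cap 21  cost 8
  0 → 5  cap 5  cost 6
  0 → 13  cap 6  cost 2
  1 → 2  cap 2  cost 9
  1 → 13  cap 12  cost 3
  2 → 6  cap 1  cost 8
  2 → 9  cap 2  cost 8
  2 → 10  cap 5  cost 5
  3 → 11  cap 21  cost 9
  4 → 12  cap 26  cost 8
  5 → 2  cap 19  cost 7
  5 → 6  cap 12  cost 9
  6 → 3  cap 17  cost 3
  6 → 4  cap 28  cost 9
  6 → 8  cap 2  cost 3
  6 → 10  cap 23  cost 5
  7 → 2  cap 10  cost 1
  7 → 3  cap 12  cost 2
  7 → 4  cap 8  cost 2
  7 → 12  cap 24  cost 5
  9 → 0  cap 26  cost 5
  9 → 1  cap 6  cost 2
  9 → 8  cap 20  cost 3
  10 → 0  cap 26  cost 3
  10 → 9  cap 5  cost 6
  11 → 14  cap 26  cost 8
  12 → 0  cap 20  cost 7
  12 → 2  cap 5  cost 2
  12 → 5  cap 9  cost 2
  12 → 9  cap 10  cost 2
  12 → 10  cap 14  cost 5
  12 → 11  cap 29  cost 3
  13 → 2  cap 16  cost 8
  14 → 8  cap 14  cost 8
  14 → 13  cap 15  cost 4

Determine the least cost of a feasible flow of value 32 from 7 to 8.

Minimum cost for 32 units: 542

shortest-cost path #1: 7→12→9→8 push 10 @ unit cost 10 (adds 100)
shortest-cost path #2: 7→2→6→8 push 1 @ unit cost 12 (adds 12)
shortest-cost path #3: 7→2→9→8 push 2 @ unit cost 12 (adds 24)
shortest-cost path #4: 7→2→10→9→8 push 5 @ unit cost 15 (adds 75)
shortest-cost path #5: 7→12→5→6→8 push 1 @ unit cost 19 (adds 19)
shortest-cost path #6: 7→12→11→14→8 push 13 @ unit cost 24 (adds 312)
total cost = 542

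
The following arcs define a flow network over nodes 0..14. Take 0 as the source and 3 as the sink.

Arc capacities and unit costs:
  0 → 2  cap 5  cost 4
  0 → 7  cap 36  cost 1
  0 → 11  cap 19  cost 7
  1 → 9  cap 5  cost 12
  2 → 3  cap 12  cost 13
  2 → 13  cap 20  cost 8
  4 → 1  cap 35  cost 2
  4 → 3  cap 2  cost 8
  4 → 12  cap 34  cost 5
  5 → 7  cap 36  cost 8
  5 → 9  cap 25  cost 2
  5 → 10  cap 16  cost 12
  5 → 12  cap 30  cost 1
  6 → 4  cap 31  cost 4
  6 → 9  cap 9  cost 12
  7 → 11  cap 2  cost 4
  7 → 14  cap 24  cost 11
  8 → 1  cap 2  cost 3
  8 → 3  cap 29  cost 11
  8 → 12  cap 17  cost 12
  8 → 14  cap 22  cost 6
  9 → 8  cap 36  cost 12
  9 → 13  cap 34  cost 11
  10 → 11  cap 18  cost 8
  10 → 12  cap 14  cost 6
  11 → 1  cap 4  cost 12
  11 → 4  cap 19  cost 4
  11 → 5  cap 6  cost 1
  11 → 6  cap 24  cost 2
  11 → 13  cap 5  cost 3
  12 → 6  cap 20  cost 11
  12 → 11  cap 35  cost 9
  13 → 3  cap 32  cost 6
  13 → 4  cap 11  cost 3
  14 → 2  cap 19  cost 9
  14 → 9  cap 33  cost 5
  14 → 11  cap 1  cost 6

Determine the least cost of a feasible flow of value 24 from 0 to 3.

shortest-cost path #1: 0→7→11→13→3 push 2 @ unit cost 14 (adds 28)
shortest-cost path #2: 0→11→13→3 push 3 @ unit cost 16 (adds 48)
shortest-cost path #3: 0→2→3 push 5 @ unit cost 17 (adds 85)
shortest-cost path #4: 0→11→4→3 push 2 @ unit cost 19 (adds 38)
shortest-cost path #5: 0→11→5→9→13→3 push 6 @ unit cost 27 (adds 162)
shortest-cost path #6: 0→7→14→2→3 push 6 @ unit cost 34 (adds 204)
total cost = 565

Minimum cost for 24 units: 565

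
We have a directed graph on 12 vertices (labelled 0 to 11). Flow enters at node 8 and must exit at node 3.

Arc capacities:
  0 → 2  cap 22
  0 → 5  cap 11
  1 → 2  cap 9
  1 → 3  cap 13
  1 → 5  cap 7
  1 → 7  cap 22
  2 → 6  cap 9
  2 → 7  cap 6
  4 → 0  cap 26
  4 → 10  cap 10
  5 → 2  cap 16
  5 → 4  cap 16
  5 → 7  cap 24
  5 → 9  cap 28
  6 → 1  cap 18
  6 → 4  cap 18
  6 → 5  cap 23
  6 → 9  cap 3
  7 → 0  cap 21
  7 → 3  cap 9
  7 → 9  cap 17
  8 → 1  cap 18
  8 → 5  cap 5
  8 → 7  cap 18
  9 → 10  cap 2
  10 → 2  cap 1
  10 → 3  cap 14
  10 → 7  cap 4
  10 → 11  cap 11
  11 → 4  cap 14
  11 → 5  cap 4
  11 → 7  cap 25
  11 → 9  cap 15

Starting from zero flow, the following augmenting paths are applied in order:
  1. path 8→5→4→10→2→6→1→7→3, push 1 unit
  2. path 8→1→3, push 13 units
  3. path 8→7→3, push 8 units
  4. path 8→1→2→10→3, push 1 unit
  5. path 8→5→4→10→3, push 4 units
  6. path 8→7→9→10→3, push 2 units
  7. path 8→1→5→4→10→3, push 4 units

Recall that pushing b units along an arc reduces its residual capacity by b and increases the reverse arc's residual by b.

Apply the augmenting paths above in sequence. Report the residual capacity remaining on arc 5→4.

after path 1 (8→5→4→10→2→6→1→7→3, push 1): res(5,4)=15
after path 2 (8→1→3, push 13): res(5,4)=15
after path 3 (8→7→3, push 8): res(5,4)=15
after path 4 (8→1→2→10→3, push 1): res(5,4)=15
after path 5 (8→5→4→10→3, push 4): res(5,4)=11
after path 6 (8→7→9→10→3, push 2): res(5,4)=11
after path 7 (8→1→5→4→10→3, push 4): res(5,4)=7

Residual capacity of (5,4): 7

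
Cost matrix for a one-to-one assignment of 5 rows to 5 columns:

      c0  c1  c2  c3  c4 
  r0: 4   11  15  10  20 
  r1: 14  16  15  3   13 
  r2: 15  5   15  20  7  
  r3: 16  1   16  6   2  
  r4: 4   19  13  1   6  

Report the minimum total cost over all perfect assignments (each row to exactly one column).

one of 2 optimal assignments: row0→col0 (cost 4), row1→col2 (cost 15), row2→col1 (cost 5), row3→col4 (cost 2), row4→col3 (cost 1)
total = 4 + 15 + 5 + 2 + 1 = 27

Minimum assignment cost: 27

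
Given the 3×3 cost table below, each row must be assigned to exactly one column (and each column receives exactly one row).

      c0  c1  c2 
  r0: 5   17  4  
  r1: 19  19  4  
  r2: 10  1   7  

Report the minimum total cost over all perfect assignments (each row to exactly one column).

optimal assignment: row0→col0 (cost 5), row1→col2 (cost 4), row2→col1 (cost 1)
total = 5 + 4 + 1 = 10

Minimum assignment cost: 10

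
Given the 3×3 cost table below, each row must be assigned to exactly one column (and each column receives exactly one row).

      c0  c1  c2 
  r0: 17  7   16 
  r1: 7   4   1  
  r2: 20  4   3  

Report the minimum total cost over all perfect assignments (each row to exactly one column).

Minimum assignment cost: 17

optimal assignment: row0→col1 (cost 7), row1→col0 (cost 7), row2→col2 (cost 3)
total = 7 + 7 + 3 = 17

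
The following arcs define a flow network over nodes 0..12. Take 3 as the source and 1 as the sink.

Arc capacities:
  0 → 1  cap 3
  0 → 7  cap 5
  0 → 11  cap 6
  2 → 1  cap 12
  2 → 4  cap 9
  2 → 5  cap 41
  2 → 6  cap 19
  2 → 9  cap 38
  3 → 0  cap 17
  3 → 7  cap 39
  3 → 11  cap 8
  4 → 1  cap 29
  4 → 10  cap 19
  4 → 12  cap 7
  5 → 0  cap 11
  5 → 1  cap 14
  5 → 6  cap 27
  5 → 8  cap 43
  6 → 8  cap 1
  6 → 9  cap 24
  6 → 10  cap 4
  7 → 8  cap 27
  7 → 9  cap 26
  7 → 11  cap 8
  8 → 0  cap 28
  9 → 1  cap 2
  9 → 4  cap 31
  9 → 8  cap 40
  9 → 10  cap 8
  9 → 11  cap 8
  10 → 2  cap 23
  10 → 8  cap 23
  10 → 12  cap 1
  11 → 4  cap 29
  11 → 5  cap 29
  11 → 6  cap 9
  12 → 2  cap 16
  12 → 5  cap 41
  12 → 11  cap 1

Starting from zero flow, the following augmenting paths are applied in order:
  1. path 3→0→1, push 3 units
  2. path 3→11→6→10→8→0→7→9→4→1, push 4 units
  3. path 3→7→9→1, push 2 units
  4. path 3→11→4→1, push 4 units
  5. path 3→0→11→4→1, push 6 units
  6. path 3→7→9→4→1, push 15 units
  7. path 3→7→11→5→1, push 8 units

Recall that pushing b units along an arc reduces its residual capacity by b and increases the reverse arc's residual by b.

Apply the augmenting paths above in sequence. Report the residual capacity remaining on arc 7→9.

after path 1 (3→0→1, push 3): res(7,9)=26
after path 2 (3→11→6→10→8→0→7→9→4→1, push 4): res(7,9)=22
after path 3 (3→7→9→1, push 2): res(7,9)=20
after path 4 (3→11→4→1, push 4): res(7,9)=20
after path 5 (3→0→11→4→1, push 6): res(7,9)=20
after path 6 (3→7→9→4→1, push 15): res(7,9)=5
after path 7 (3→7→11→5→1, push 8): res(7,9)=5

Residual capacity of (7,9): 5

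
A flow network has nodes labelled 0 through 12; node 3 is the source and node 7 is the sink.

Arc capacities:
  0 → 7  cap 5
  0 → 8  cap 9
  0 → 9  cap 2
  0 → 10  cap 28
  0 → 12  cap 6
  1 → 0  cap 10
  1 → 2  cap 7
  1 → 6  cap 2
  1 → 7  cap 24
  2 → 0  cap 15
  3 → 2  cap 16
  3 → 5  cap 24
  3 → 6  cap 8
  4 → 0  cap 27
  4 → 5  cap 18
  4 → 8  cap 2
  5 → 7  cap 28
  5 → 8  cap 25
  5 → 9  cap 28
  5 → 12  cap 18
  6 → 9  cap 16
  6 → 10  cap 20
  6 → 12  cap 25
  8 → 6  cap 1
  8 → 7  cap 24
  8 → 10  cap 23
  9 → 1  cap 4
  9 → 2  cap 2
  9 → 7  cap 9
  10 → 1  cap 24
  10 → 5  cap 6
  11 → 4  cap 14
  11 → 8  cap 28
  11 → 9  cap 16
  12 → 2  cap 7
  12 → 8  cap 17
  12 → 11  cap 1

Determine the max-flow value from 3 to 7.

Maximum flow value: 47

augment #1: 3→5→7 bottleneck 24, total now 24
augment #2: 3→2→0→7 bottleneck 5, total now 29
augment #3: 3→6→9→7 bottleneck 8, total now 37
augment #4: 3→2→0→8→7 bottleneck 9, total now 46
augment #5: 3→2→0→9→7 bottleneck 1, total now 47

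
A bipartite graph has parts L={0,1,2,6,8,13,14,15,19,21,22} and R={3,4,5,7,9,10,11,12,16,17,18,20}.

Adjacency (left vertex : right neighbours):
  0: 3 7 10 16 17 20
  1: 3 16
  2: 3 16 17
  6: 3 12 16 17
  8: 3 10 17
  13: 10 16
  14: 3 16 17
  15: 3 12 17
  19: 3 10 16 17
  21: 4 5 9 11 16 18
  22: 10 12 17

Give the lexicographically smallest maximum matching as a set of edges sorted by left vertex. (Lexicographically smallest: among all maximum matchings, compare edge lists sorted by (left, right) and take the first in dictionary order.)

Lex-smallest maximum matching: {(0,7), (1,3), (2,16), (6,12), (8,10), (14,17), (21,4)}

|M| = 7 (so the lex-smallest maximum matching has 7 edges)
process left vertices in ascending order; for each, take the smallest-labelled available neighbour that still permits 7 edges overall, or leave it unmatched if none does
lex-smallest matching: {0-7, 1-3, 2-16, 6-12, 8-10, 14-17, 21-4}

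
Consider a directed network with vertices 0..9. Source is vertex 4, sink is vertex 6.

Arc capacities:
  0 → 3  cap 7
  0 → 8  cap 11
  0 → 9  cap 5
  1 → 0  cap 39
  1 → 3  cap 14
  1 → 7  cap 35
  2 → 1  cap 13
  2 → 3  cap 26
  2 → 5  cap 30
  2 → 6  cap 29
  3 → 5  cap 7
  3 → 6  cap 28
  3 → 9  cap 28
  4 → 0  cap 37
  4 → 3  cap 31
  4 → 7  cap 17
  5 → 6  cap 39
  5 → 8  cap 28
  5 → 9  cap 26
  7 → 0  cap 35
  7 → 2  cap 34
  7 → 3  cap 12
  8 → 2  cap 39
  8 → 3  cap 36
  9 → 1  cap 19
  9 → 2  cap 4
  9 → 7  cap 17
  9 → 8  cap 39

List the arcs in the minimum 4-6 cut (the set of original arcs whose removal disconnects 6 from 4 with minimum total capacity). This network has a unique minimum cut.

Min-cut arcs: {(0,3), (0,8), (0,9), (4,3), (4,7)} (total capacity 71)

augment #1: 4→3→6 push 28
augment #2: 4→3→5→6 push 3
augment #3: 4→7→2→6 push 17
augment #4: 4→0→3→5→6 push 4
augment #5: 4→0→8→2→6 push 11
augment #6: 4→0→9→2→6 push 1
augment #7: 4→0→9→2→5→6 push 3
augment #8: 4→0→9→7→2→5→6 push 1
augment #9: 4→0→3→9→7→2→5→6 push 3
max flow = 71; residual-reachable set from 4 gives S-side
cut edges (S→T): {(0,3), (0,8), (0,9), (4,3), (4,7)} total cap 71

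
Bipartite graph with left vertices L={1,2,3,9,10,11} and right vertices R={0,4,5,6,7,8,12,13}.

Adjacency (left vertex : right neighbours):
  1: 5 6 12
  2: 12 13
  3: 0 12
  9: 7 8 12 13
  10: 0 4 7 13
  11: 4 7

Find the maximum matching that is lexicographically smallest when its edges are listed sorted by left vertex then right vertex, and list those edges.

|M| = 6 (so the lex-smallest maximum matching has 6 edges)
process left vertices in ascending order; for each, take the smallest-labelled available neighbour that still permits 6 edges overall, or leave it unmatched if none does
lex-smallest matching: {1-5, 2-12, 3-0, 9-7, 10-13, 11-4}

Lex-smallest maximum matching: {(1,5), (2,12), (3,0), (9,7), (10,13), (11,4)}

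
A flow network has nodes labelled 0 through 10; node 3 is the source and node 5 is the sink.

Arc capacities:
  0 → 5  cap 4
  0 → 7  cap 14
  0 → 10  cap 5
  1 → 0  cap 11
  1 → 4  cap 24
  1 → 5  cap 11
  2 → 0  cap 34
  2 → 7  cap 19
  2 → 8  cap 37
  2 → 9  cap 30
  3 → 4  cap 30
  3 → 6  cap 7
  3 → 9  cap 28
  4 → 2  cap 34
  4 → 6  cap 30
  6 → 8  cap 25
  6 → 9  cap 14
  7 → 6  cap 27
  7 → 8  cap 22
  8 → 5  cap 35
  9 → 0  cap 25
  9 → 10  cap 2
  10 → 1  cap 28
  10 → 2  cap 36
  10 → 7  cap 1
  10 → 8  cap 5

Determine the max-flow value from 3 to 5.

Maximum flow value: 46

augment #1: 3→6→8→5 bottleneck 7, total now 7
augment #2: 3→9→0→5 bottleneck 4, total now 11
augment #3: 3→4→2→8→5 bottleneck 28, total now 39
augment #4: 3→9→10→1→5 bottleneck 2, total now 41
augment #5: 3→9→0→10→1→5 bottleneck 5, total now 46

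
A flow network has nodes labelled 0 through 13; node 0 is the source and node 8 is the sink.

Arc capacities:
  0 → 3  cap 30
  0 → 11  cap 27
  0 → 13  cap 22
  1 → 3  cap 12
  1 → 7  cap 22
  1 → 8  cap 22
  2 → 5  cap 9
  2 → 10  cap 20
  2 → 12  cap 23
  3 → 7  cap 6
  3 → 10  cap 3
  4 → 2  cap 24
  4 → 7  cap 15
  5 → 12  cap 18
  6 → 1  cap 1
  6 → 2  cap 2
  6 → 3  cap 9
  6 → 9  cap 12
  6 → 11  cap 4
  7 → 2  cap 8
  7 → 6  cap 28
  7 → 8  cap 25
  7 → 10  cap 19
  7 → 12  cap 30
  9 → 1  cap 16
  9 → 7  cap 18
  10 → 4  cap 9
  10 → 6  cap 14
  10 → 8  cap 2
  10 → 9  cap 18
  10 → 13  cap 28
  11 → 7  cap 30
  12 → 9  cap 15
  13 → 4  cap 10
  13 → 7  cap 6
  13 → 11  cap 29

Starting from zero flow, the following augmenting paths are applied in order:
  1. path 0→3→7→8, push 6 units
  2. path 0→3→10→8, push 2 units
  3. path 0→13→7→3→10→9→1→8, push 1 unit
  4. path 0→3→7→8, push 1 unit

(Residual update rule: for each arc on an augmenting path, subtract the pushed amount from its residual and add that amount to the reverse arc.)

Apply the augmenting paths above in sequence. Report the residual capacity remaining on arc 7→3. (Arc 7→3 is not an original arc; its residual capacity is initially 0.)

after path 1 (0→3→7→8, push 6): res(7,3)=6
after path 2 (0→3→10→8, push 2): res(7,3)=6
after path 3 (0→13→7→3→10→9→1→8, push 1): res(7,3)=5
after path 4 (0→3→7→8, push 1): res(7,3)=6

Residual capacity of (7,3): 6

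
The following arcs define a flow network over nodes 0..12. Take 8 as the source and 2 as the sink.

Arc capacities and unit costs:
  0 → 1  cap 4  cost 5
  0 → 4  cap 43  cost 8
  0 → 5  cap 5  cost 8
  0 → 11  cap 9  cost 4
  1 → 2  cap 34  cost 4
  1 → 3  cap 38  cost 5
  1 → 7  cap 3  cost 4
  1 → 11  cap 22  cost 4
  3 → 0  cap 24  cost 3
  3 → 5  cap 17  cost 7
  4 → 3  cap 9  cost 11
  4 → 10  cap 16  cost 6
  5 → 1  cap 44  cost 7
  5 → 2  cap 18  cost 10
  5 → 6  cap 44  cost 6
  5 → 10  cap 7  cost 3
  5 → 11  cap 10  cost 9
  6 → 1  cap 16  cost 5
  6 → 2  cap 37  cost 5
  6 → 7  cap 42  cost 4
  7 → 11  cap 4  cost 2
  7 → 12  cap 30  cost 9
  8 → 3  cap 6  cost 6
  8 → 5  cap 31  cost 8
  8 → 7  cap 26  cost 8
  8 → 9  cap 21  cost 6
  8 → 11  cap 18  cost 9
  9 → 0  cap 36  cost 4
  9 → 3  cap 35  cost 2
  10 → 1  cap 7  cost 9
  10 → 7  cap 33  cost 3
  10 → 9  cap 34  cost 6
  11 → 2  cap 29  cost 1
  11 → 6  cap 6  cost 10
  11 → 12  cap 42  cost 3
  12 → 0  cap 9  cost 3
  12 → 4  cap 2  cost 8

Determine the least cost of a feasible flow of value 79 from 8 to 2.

shortest-cost path #1: 8→11→2 push 18 @ unit cost 10 (adds 180)
shortest-cost path #2: 8→7→11→2 push 4 @ unit cost 11 (adds 44)
shortest-cost path #3: 8→3→0→11→2 push 6 @ unit cost 14 (adds 84)
shortest-cost path #4: 8→9→0→11→2 push 1 @ unit cost 15 (adds 15)
shortest-cost path #5: 8→5→2 push 18 @ unit cost 18 (adds 324)
shortest-cost path #6: 8→9→0→1→2 push 4 @ unit cost 19 (adds 76)
shortest-cost path #7: 8→5→6→2 push 13 @ unit cost 19 (adds 247)
shortest-cost path #8: 8→9→0→3→5→6→2 push 6 @ unit cost 25 (adds 150)
shortest-cost path #9: 8→9→3→5→6→2 push 9 @ unit cost 26 (adds 234)
total cost = 1354

Minimum cost for 79 units: 1354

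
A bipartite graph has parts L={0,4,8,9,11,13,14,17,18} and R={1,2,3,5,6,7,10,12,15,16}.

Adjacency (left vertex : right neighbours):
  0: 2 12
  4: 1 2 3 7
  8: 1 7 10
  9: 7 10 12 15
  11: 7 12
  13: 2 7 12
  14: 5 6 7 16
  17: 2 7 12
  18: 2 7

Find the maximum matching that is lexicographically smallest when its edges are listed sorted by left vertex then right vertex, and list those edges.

|M| = 7 (so the lex-smallest maximum matching has 7 edges)
process left vertices in ascending order; for each, take the smallest-labelled available neighbour that still permits 7 edges overall, or leave it unmatched if none does
lex-smallest matching: {0-2, 4-1, 8-10, 9-15, 11-7, 13-12, 14-5}

Lex-smallest maximum matching: {(0,2), (4,1), (8,10), (9,15), (11,7), (13,12), (14,5)}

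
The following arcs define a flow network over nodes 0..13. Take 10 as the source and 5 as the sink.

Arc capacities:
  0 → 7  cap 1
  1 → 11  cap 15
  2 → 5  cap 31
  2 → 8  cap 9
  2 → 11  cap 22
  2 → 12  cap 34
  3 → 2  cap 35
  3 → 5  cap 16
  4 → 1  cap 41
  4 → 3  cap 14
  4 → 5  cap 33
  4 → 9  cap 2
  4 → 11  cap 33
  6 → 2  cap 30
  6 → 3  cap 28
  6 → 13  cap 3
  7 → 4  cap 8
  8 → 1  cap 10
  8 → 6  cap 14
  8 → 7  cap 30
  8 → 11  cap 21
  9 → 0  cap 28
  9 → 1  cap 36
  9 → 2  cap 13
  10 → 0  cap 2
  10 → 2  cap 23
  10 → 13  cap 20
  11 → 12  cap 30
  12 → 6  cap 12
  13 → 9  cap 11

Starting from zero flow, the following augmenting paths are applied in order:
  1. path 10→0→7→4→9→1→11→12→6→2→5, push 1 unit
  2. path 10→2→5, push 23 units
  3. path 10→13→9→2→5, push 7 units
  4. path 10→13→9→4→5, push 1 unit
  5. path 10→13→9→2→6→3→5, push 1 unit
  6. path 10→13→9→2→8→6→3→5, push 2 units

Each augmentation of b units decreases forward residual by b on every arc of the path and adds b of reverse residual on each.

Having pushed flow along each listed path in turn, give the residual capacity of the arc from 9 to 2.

after path 1 (10→0→7→4→9→1→11→12→6→2→5, push 1): res(9,2)=13
after path 2 (10→2→5, push 23): res(9,2)=13
after path 3 (10→13→9→2→5, push 7): res(9,2)=6
after path 4 (10→13→9→4→5, push 1): res(9,2)=6
after path 5 (10→13→9→2→6→3→5, push 1): res(9,2)=5
after path 6 (10→13→9→2→8→6→3→5, push 2): res(9,2)=3

Residual capacity of (9,2): 3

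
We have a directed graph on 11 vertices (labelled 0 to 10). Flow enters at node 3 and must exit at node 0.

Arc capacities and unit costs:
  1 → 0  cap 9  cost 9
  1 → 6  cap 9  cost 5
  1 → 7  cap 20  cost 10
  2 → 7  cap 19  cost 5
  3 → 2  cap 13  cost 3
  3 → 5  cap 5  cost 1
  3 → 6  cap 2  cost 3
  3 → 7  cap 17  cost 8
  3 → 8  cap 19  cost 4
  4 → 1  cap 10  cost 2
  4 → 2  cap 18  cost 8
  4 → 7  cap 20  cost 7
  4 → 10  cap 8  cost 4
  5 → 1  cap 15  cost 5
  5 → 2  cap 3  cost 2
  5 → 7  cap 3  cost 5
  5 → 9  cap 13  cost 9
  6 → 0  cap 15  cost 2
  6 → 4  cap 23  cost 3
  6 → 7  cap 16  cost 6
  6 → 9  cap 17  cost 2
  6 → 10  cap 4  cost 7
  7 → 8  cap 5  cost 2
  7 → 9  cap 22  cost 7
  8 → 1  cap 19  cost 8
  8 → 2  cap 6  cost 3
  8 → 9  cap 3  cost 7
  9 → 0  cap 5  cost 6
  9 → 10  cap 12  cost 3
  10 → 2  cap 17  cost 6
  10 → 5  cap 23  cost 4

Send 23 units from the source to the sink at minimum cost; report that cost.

shortest-cost path #1: 3→6→0 push 2 @ unit cost 5 (adds 10)
shortest-cost path #2: 3→5→1→6→0 push 5 @ unit cost 13 (adds 65)
shortest-cost path #3: 3→8→9→0 push 3 @ unit cost 17 (adds 51)
shortest-cost path #4: 3→8→1→6→0 push 4 @ unit cost 19 (adds 76)
shortest-cost path #5: 3→7→9→0 push 2 @ unit cost 21 (adds 42)
shortest-cost path #6: 3→8→1→0 push 7 @ unit cost 21 (adds 147)
total cost = 391

Minimum cost for 23 units: 391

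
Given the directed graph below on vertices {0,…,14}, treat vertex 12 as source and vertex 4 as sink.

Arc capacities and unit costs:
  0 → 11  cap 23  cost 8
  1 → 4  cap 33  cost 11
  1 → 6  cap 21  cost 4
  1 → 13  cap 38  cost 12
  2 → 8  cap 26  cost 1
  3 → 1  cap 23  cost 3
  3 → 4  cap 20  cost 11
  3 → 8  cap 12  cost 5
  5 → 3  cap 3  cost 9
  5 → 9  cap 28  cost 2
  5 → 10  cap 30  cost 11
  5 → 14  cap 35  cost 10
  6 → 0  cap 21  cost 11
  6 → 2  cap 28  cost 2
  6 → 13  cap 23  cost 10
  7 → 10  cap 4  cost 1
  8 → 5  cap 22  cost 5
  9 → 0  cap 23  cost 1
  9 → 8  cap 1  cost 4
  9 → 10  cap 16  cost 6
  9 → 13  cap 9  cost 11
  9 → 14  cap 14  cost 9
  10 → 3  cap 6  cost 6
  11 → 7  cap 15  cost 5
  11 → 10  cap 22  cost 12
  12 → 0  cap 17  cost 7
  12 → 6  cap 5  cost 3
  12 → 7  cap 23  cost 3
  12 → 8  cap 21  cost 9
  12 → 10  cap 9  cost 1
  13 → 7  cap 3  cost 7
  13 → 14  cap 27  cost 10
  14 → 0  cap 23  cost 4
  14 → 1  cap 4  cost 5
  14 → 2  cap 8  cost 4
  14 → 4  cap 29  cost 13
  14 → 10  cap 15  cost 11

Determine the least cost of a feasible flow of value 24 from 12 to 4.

shortest-cost path #1: 12→10→3→4 push 6 @ unit cost 18 (adds 108)
shortest-cost path #2: 12→6→2→8→5→3→4 push 3 @ unit cost 31 (adds 93)
shortest-cost path #3: 12→6→2→8→5→14→4 push 2 @ unit cost 34 (adds 68)
shortest-cost path #4: 12→8→5→14→4 push 13 @ unit cost 37 (adds 481)
total cost = 750

Minimum cost for 24 units: 750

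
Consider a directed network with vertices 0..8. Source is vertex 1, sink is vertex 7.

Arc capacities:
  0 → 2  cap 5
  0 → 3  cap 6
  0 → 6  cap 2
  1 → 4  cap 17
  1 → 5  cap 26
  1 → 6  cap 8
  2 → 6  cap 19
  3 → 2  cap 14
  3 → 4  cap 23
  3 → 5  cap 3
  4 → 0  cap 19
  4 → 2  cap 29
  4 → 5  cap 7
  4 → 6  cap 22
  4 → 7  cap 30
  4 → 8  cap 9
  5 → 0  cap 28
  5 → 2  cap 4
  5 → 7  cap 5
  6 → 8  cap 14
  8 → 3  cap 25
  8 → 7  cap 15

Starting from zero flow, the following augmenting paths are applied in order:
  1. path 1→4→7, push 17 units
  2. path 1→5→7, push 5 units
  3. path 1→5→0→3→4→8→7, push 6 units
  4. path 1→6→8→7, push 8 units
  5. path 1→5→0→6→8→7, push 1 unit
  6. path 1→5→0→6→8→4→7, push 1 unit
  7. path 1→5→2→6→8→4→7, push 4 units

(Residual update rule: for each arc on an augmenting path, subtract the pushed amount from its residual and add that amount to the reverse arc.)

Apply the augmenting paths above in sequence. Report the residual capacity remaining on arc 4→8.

Residual capacity of (4,8): 8

after path 1 (1→4→7, push 17): res(4,8)=9
after path 2 (1→5→7, push 5): res(4,8)=9
after path 3 (1→5→0→3→4→8→7, push 6): res(4,8)=3
after path 4 (1→6→8→7, push 8): res(4,8)=3
after path 5 (1→5→0→6→8→7, push 1): res(4,8)=3
after path 6 (1→5→0→6→8→4→7, push 1): res(4,8)=4
after path 7 (1→5→2→6→8→4→7, push 4): res(4,8)=8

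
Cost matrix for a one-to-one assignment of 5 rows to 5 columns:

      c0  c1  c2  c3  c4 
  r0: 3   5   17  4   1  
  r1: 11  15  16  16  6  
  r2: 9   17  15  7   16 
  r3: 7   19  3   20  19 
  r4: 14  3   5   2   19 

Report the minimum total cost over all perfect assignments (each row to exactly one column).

Minimum assignment cost: 22

optimal assignment: row0→col0 (cost 3), row1→col4 (cost 6), row2→col3 (cost 7), row3→col2 (cost 3), row4→col1 (cost 3)
total = 3 + 6 + 7 + 3 + 3 = 22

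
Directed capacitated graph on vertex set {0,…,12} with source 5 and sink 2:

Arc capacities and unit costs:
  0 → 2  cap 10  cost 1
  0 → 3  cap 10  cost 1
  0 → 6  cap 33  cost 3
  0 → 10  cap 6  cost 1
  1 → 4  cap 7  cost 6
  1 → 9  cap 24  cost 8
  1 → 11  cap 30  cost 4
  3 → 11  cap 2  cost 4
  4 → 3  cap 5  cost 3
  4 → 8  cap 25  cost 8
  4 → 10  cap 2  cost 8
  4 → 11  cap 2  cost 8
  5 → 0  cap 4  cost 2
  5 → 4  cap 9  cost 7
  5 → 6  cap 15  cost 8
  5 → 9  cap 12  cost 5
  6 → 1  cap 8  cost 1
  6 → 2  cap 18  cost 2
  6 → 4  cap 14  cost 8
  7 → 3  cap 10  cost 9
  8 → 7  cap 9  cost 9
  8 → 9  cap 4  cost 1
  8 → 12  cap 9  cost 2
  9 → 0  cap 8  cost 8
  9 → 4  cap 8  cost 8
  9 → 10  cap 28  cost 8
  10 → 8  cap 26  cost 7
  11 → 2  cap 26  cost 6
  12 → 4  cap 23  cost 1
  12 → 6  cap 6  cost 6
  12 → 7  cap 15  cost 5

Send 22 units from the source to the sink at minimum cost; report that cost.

shortest-cost path #1: 5→0→2 push 4 @ unit cost 3 (adds 12)
shortest-cost path #2: 5→6→2 push 15 @ unit cost 10 (adds 150)
shortest-cost path #3: 5→9→0→2 push 3 @ unit cost 14 (adds 42)
total cost = 204

Minimum cost for 22 units: 204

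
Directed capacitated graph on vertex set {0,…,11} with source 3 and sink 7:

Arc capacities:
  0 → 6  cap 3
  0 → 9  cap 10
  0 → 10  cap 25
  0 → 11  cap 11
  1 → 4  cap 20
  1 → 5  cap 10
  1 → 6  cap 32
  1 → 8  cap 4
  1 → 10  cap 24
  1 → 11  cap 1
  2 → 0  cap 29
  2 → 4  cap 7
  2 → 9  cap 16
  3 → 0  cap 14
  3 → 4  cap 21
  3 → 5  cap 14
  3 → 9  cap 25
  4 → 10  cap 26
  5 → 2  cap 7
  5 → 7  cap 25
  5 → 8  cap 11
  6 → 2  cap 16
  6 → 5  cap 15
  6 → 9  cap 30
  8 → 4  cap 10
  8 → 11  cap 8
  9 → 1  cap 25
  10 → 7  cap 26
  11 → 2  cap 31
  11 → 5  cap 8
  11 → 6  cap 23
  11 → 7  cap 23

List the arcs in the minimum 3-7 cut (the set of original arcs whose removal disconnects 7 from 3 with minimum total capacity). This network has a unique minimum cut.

Min-cut arcs: {(0,11), (1,11), (5,7), (8,11), (10,7)} (total capacity 71)

augment #1: 3→5→7 push 14
augment #2: 3→0→10→7 push 14
augment #3: 3→4→10→7 push 12
augment #4: 3→9→1→5→7 push 10
augment #5: 3→9→1→11→7 push 1
augment #6: 3→4→10→0→11→7 push 9
augment #7: 3→9→1→6→5→7 push 1
augment #8: 3→9→1→8→11→7 push 4
augment #9: 3→9→1→10→0→11→7 push 2
augment #10: 3→9→1→6→5→8→11→7 push 4
max flow = 71; residual-reachable set from 3 gives S-side
cut edges (S→T): {(0,11), (1,11), (5,7), (8,11), (10,7)} total cap 71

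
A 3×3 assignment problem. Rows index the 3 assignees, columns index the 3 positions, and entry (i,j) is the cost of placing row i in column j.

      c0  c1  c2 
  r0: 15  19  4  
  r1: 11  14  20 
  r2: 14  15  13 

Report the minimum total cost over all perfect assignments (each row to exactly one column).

optimal assignment: row0→col2 (cost 4), row1→col0 (cost 11), row2→col1 (cost 15)
total = 4 + 11 + 15 = 30

Minimum assignment cost: 30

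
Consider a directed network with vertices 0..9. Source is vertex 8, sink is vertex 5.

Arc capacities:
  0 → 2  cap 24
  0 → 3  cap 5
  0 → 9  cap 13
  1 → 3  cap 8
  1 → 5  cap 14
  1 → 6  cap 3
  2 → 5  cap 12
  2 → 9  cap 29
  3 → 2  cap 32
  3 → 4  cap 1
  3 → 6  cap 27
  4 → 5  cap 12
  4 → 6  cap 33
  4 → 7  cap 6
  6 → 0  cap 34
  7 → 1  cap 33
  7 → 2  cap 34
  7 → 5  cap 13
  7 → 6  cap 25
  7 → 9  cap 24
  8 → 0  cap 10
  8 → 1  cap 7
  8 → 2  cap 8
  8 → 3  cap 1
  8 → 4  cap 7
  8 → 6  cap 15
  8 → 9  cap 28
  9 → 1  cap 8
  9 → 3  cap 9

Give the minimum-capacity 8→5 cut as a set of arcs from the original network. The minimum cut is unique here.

Min-cut arcs: {(1,5), (2,5), (3,4), (8,4)} (total capacity 34)

augment #1: 8→1→5 push 7
augment #2: 8→2→5 push 8
augment #3: 8→4→5 push 7
augment #4: 8→0→2→5 push 4
augment #5: 8→3→4→5 push 1
augment #6: 8→9→1→5 push 7
max flow = 34; residual-reachable set from 8 gives S-side
cut edges (S→T): {(1,5), (2,5), (3,4), (8,4)} total cap 34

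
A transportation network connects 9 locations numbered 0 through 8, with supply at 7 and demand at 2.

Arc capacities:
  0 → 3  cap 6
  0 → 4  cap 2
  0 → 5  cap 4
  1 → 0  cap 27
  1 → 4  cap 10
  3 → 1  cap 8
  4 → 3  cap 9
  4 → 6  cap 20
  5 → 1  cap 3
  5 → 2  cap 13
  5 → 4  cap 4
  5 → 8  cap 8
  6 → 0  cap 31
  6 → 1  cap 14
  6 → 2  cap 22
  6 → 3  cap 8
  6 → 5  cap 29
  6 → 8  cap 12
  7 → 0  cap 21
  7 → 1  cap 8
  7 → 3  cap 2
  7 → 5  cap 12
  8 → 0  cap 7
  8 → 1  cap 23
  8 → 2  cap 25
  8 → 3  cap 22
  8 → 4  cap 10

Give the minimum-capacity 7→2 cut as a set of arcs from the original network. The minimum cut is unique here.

augment #1: 7→5→2 push 12
augment #2: 7→0→5→2 push 1
augment #3: 7→0→4→6→2 push 2
augment #4: 7→0→5→8→2 push 3
augment #5: 7→1→4→6→2 push 8
augment #6: 7→3→1→4→6→2 push 2
max flow = 28; residual-reachable set from 7 gives S-side
cut edges (S→T): {(0,4), (0,5), (1,4), (7,5)} total cap 28

Min-cut arcs: {(0,4), (0,5), (1,4), (7,5)} (total capacity 28)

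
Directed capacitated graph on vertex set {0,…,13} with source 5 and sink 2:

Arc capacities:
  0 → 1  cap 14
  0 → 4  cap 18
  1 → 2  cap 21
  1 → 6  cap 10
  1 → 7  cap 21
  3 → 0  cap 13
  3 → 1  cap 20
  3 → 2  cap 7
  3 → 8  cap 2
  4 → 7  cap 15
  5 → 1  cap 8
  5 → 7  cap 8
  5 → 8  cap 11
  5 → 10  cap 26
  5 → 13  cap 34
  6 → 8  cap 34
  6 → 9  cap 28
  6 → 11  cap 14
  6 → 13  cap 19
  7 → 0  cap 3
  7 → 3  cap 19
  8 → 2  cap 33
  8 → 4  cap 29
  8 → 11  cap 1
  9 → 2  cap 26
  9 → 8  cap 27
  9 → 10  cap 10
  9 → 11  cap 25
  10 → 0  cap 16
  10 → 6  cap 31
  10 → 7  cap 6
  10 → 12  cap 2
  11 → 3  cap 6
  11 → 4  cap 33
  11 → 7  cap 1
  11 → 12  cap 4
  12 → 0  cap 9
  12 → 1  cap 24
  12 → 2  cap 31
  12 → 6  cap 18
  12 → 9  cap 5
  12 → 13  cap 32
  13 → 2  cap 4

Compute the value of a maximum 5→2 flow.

augment #1: 5→1→2 bottleneck 8, total now 8
augment #2: 5→8→2 bottleneck 11, total now 19
augment #3: 5→13→2 bottleneck 4, total now 23
augment #4: 5→7→3→2 bottleneck 7, total now 30
augment #5: 5→10→12→2 bottleneck 2, total now 32
augment #6: 5→7→0→1→2 bottleneck 1, total now 33
augment #7: 5→10→0→1→2 bottleneck 12, total now 45
augment #8: 5→10→6→8→2 bottleneck 12, total now 57

Maximum flow value: 57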